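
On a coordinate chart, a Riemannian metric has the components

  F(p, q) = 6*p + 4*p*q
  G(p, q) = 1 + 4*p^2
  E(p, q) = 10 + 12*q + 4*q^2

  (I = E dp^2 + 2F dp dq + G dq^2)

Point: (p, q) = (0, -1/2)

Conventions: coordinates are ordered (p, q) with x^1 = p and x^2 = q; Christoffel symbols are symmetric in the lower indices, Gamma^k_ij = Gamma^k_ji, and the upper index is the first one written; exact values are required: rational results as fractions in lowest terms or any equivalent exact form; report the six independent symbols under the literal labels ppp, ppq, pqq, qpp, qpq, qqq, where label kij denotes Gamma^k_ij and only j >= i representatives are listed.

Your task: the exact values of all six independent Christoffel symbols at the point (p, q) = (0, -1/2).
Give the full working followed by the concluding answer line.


E = 5, F = 0, G = 1 at the point
E_p = 0, E_q = 8, F_p = 4, F_q = 0, G_p = 0, G_q = 0
EG - F^2 = 5;  g^inv = (1/5) * [[1, 0], [0, 5]]
first-kind symbols [ij,l] = (1/2)(d_i g_jl + d_j g_il - d_l g_ij): [pp,p] = E_p/2 = 0, [pp,q] = F_p - E_q/2 = 0, [pq,p] = E_q/2 = 4, [pq,q] = G_p/2 = 0, [qq,p] = F_q - G_p/2 = 0, [qq,q] = G_q/2 = 0
Gamma^p_ij = (G*[ij,p] - F*[ij,q])/(EG - F^2), Gamma^q_ij = (E*[ij,q] - F*[ij,p])/(EG - F^2)

Answer: Gamma_ppp = 0, Gamma_ppq = 4/5, Gamma_pqq = 0, Gamma_qpp = 0, Gamma_qpq = 0, Gamma_qqq = 0


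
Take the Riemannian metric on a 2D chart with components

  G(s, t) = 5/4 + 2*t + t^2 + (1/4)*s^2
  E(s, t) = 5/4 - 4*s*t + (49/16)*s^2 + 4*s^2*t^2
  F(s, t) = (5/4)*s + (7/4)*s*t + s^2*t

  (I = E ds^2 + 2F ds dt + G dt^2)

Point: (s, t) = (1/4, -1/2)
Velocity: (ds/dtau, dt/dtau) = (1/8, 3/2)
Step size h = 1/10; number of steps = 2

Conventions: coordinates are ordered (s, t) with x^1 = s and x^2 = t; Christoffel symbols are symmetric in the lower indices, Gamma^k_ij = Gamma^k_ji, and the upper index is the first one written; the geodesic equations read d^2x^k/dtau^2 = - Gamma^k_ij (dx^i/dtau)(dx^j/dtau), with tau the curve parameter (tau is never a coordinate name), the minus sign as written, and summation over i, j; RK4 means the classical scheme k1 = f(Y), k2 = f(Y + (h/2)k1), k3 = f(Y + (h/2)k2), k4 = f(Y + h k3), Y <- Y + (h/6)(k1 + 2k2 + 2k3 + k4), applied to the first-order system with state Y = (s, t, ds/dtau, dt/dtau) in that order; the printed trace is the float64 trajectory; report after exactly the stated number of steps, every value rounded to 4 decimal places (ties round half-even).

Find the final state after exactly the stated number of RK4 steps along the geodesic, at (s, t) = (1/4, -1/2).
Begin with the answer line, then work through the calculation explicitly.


Answer: s = 0.2698, t = -0.2363, ds/dtau = 0.0784, dt/dtau = 1.1702

f(Y) = (ds/dtau, dt/dtau, -Gamma^s_ij Y'^i Y'^j, -Gamma^t_ij Y'^i Y'^j) with the Gammas evaluated at the stage position; h = 0.100000; intermediate values shown to 6 dp
step 0: s = 0.2500, t = -0.5000, ds/dtau = 0.1250, dt/dtau = 1.5000
step 1:
  k1: at (s, t) = (0.250000, -0.500000), (ds/dtau, dt/dtau) = (0.125000, 1.500000); Gamma_sss = 0.964127, Gamma_sst = -0.316869, Gamma_stt = 0.188793, Gamma_tss = 1.337682, Gamma_tst = 0.159621, Gamma_ttt = 0.946813; k1 = (0.125000, 1.500000, -0.321024, -2.211088)
  k2: at (s, t) = (0.256250, -0.425000), (ds/dtau, dt/dtau) = (0.108949, 1.389446); Gamma_sss = 0.868259, Gamma_sst = -0.331310, Gamma_stt = 0.183628, Gamma_tss = 1.380409, Gamma_tst = 0.163802, Gamma_ttt = 0.931767; k2 = (0.108949, 1.389446, -0.264505, -1.864808)
  k3: at (s, t) = (0.255447, -0.430528), (ds/dtau, dt/dtau) = (0.111775, 1.406760); Gamma_sss = 0.875455, Gamma_sst = -0.329903, Gamma_stt = 0.183806, Gamma_tss = 1.377274, Gamma_tst = 0.163291, Gamma_ttt = 0.933473; k3 = (0.111775, 1.406760, -0.270936, -1.915876)
  k4: at (s, t) = (0.261177, -0.359324), (ds/dtau, dt/dtau) = (0.097906, 1.308412); Gamma_sss = 0.781501, Gamma_sst = -0.344101, Gamma_stt = 0.179059, Gamma_tss = 1.396642, Gamma_tst = 0.166323, Gamma_ttt = 0.909221; k4 = (0.097906, 1.308412, -0.225870, -1.612535)
  Y <- Y + (h/6)(k1 + 2k2 + 2k3 + k4): s = 0.2611, t = -0.3600, ds/dtau = 0.0980, dt/dtau = 1.3103
step 2:
  k1: at (s, t) = (0.261073, -0.359986), (ds/dtau, dt/dtau) = (0.098037, 1.310250); Gamma_sss = 0.782386, Gamma_sst = -0.343917, Gamma_stt = 0.179070, Gamma_tss = 1.396424, Gamma_tst = 0.166258, Gamma_ttt = 0.909502; k1 = (0.098037, 1.310250, -0.226586, -1.617527)
  k2: at (s, t) = (0.265974, -0.294474), (ds/dtau, dt/dtau) = (0.086708, 1.229374); Gamma_sss = 0.693391, Gamma_sst = -0.357258, Gamma_stt = 0.174990, Gamma_tss = 1.400812, Gamma_tst = 0.168346, Gamma_ttt = 0.881802; k2 = (0.086708, 1.229374, -0.193522, -1.379142)
  k3: at (s, t) = (0.265408, -0.298518), (ds/dtau, dt/dtau) = (0.088361, 1.241293); Gamma_sss = 0.698927, Gamma_sst = -0.356155, Gamma_stt = 0.175069, Gamma_tss = 1.400301, Gamma_tst = 0.168016, Gamma_ttt = 0.883727; k3 = (0.088361, 1.241293, -0.197077, -1.409443)
  k4: at (s, t) = (0.269909, -0.235857), (ds/dtau, dt/dtau) = (0.078329, 1.169306); Gamma_sss = 0.611592, Gamma_sst = -0.369260, Gamma_stt = 0.171595, Gamma_tss = 1.397418, Gamma_tst = 0.169667, Gamma_ttt = 0.854701; k4 = (0.078329, 1.169306, -0.170728, -1.208267)
  Y <- Y + (h/6)(k1 + 2k2 + 2k3 + k4): s = 0.2698, t = -0.2363, ds/dtau = 0.0784, dt/dtau = 1.1702


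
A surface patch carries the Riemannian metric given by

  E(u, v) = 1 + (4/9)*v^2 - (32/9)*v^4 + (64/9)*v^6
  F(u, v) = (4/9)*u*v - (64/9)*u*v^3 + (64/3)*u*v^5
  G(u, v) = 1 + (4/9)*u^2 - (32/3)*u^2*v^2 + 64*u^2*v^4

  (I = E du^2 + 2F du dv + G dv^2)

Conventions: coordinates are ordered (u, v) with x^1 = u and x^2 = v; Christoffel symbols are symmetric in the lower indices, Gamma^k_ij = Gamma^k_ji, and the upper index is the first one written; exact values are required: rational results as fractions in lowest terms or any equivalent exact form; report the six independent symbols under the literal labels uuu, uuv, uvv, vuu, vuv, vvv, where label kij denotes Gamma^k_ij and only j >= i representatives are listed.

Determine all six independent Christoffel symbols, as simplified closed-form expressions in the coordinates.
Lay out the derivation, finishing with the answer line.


E = 1 + (4/9)*v^2 - (32/9)*v^4 + (64/9)*v^6; F = (4/9)*u*v - (64/9)*u*v^3 + (64/3)*u*v^5; G = 1 + (4/9)*u^2 - (32/3)*u^2*v^2 + 64*u^2*v^4
Gamma^k_ij = (1/2) g^{kl} (d_i g_jl + d_j g_il - d_l g_ij), with g^inv = (1/(EG-F^2)) [[G, -F], [-F, E]]
first partials: E_u = 0, E_v = (8/9)*v - (128/9)*v^3 + (128/3)*v^5, F_u = (4/9)*v - (64/9)*v^3 + (64/3)*v^5, F_v = (4/9)*u - (64/3)*u*v^2 + (320/3)*u*v^4, G_u = (8/9)*u - (64/3)*u*v^2 + 128*u*v^4, G_v = -(64/3)*u^2*v + 256*u^2*v^3
D = EG - F^2 = 1 + (4/9)*v^2 + (4/9)*u^2 - (32/9)*v^4 - (32/3)*u^2*v^2 + (64/9)*v^6 + 64*u^2*v^4
expanded: Gamma^u_uu = (G E_u - 2F F_u + F E_v)/(2D), Gamma^u_uv = (G E_v - F G_u)/(2D), Gamma^u_vv = (2G F_v - G G_u - F G_v)/(2D), Gamma^v_uu = (2E F_u - E E_v - F E_u)/(2D), Gamma^v_uv = (E G_u - F E_v)/(2D), Gamma^v_vv = (E G_v - 2F F_v + F G_u)/(2D); substitute and cancel common factors

Answer: Gamma_uuu = 0, Gamma_uuv = (192*v^5 - 64*v^3 + 4*v)/(576*u^2*v^4 - 96*u^2*v^2 + 4*u^2 + 64*v^6 - 32*v^4 + 4*v^2 + 9), Gamma_uvv = (384*u*v^4 - 96*u*v^2)/(576*u^2*v^4 - 96*u^2*v^2 + 4*u^2 + 64*v^6 - 32*v^4 + 4*v^2 + 9), Gamma_vuu = 0, Gamma_vuv = (576*u*v^4 - 96*u*v^2 + 4*u)/(576*u^2*v^4 - 96*u^2*v^2 + 4*u^2 + 64*v^6 - 32*v^4 + 4*v^2 + 9), Gamma_vvv = (1152*u^2*v^3 - 96*u^2*v)/(576*u^2*v^4 - 96*u^2*v^2 + 4*u^2 + 64*v^6 - 32*v^4 + 4*v^2 + 9)


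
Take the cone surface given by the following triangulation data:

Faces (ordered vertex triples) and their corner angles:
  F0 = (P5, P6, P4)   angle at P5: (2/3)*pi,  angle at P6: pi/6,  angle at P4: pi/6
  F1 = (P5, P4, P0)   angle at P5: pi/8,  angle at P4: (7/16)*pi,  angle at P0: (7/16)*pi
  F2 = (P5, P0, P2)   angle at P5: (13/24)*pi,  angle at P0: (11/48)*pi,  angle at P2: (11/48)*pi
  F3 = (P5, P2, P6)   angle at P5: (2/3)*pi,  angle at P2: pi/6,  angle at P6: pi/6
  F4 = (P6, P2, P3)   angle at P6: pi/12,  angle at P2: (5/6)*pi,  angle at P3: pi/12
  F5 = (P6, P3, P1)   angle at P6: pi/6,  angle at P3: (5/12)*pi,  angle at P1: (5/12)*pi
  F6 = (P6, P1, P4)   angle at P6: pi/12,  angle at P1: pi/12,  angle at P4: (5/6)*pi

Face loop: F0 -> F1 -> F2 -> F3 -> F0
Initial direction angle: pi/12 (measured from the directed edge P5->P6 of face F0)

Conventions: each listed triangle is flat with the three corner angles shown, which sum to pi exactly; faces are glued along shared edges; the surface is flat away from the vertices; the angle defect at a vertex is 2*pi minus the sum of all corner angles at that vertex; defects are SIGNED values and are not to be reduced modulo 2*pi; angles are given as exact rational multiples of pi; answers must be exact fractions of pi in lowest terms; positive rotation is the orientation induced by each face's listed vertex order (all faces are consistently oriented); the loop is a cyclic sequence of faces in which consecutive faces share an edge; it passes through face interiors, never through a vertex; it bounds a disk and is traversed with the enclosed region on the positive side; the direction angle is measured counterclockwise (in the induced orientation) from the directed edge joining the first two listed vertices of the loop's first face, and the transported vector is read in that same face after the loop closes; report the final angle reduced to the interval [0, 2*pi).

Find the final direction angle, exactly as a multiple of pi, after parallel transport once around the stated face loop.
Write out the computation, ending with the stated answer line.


enclosed vertex P5: corner angles sum to 2*pi, defect = 2*pi - 2*pi = 0
the rotation equals the total enclosed defect, so the final angle is initial + defects (mod 2*pi)
final angle = pi/12 + 0 = pi/12 (mod 2*pi)

Answer: final direction angle = pi/12


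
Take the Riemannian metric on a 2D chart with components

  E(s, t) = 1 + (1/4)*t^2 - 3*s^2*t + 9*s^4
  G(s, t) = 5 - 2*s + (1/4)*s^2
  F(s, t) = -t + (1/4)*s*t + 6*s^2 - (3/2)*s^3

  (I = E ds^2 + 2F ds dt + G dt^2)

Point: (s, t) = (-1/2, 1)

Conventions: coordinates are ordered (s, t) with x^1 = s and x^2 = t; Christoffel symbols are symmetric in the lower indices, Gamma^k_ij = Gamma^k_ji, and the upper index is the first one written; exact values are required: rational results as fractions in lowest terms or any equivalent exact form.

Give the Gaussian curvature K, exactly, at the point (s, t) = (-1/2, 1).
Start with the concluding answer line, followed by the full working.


Answer: K = -16/2401

E = 17/16, F = 9/16, G = 97/16, EG - F^2 = 49/8 at the point
E_s = -3/2, E_t = -1/4, F_s = -55/8, F_t = -9/8, G_s = -9/4, G_t = 0
E_tt = 1/2, F_st = 1/4, G_ss = 1/2
Apply the Brioschi formula K = (det M1 - det M2)/(EG - F^2)^2 over the derivative matrices of E, F, G.
M1 = [[-E_tt/2 + F_st - G_ss/2, E_s/2, F_s - E_t/2], [F_t - G_s/2, E, F], [G_t/2, F, G]] = [[-1/4, -3/4, -27/4], [0, 17/16, 9/16], [0, 9/16, 97/16]]; det M1 = -49/32
M2 = [[0, E_t/2, G_s/2], [E_t/2, E, F], [G_s/2, F, G]] = [[0, -1/8, -9/8], [-1/8, 17/16, 9/16], [-9/8, 9/16, 97/16]]; det M2 = -41/32
det M1 - det M2 = -1/4; K = -1/4 / (49/8)^2 = -16/2401


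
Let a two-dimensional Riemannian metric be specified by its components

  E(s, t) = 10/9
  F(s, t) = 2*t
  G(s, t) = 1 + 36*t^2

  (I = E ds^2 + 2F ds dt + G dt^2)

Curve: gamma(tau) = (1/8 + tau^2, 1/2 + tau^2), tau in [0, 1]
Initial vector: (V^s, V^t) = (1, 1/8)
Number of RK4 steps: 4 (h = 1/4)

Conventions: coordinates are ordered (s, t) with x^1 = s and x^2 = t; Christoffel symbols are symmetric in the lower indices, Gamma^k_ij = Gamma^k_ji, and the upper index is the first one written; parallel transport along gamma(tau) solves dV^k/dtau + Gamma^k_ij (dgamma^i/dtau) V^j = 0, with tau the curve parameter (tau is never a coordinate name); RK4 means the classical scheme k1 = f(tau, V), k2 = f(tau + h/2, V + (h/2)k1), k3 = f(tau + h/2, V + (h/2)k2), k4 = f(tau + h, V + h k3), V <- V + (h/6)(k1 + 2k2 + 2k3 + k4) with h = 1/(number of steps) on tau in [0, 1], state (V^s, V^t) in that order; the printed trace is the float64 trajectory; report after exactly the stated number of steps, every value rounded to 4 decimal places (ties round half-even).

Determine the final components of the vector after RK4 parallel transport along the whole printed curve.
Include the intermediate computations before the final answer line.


gamma'(tau) = (2*tau, 2*tau); f(tau, V)^k = -Gamma^k_ij(gamma(tau)) gamma'^i(tau) V^j; h = 1/4; intermediate values shown to 6 dp
curve data and Christoffel symbols at the stage parameters:
  tau = 0.000000: gamma = (0.125000, 0.500000), gamma' = (0.000000, 0.000000); Gamma_sss = 0.000000, Gamma_sst = 0.000000, Gamma_stt = 0.197802, Gamma_tss = 0.000000, Gamma_tst = 0.000000, Gamma_ttt = 1.780220
  tau = 0.125000: gamma = (0.140625, 0.515625), gamma' = (0.250000, 0.250000); Gamma_sss = 0.000000, Gamma_sst = 0.000000, Gamma_stt = 0.187224, Gamma_tss = 0.000000, Gamma_tst = 0.000000, Gamma_ttt = 1.737671
  tau = 0.250000: gamma = (0.187500, 0.562500), gamma' = (0.500000, 0.500000); Gamma_sss = 0.000000, Gamma_sst = 0.000000, Gamma_stt = 0.159978, Gamma_tss = 0.000000, Gamma_tst = 0.000000, Gamma_ttt = 1.619775
  tau = 0.375000: gamma = (0.265625, 0.640625), gamma' = (0.750000, 0.750000); Gamma_sss = 0.000000, Gamma_sst = 0.000000, Gamma_stt = 0.125901, Gamma_tss = 0.000000, Gamma_tst = 0.000000, Gamma_ttt = 1.451793
  tau = 0.500000: gamma = (0.375000, 0.750000), gamma' = (1.000000, 1.000000); Gamma_sss = 0.000000, Gamma_sst = 0.000000, Gamma_stt = 0.093628, Gamma_tss = 0.000000, Gamma_tst = 0.000000, Gamma_ttt = 1.263979
  tau = 0.625000: gamma = (0.515625, 0.890625), gamma' = (1.250000, 1.250000); Gamma_sss = 0.000000, Gamma_sst = 0.000000, Gamma_stt = 0.067415, Gamma_tss = 0.000000, Gamma_tst = 0.000000, Gamma_ttt = 1.080754
  tau = 0.750000: gamma = (0.687500, 1.062500), gamma' = (1.500000, 1.500000); Gamma_sss = 0.000000, Gamma_sst = 0.000000, Gamma_stt = 0.047902, Gamma_tss = 0.000000, Gamma_tst = 0.000000, Gamma_ttt = 0.916130
  tau = 0.875000: gamma = (0.890625, 1.265625), gamma' = (1.750000, 1.750000); Gamma_sss = 0.000000, Gamma_sst = 0.000000, Gamma_stt = 0.034027, Gamma_tss = 0.000000, Gamma_tst = 0.000000, Gamma_ttt = 0.775187
  tau = 1.000000: gamma = (1.125000, 1.500000), gamma' = (2.000000, 2.000000); Gamma_sss = 0.000000, Gamma_sst = 0.000000, Gamma_stt = 0.024357, Gamma_tss = 0.000000, Gamma_tst = 0.000000, Gamma_ttt = 0.657645
step 0: V^s = 1.0000, V^t = 0.1250
step 1: k1 = (0.000000, 0.000000), k2 = (-0.005851, -0.054302), k3 = (-0.005533, -0.051353), k4 = (-0.008972, -0.090838); V <- V + (h/6)(k1 + 2k2 + 2k3 + k4): V^s = 0.9987, V^t = 0.1124
step 2: k1 = (-0.008992, -0.091040), k2 = (-0.009540, -0.110007), k3 = (-0.009316, -0.107425), k4 = (-0.008010, -0.108139); V <- V + (h/6)(k1 + 2k2 + 2k3 + k4): V^s = 0.9964, V^t = 0.0860
step 3: k1 = (-0.008051, -0.108692), k2 = (-0.006102, -0.097816), k3 = (-0.006216, -0.099652), k4 = (-0.004389, -0.083934); V <- V + (h/6)(k1 + 2k2 + 2k3 + k4): V^s = 0.9949, V^t = 0.0615
step 4: k1 = (-0.004420, -0.084527), k2 = (-0.003034, -0.069110), k3 = (-0.003148, -0.071724), k4 = (-0.002123, -0.057319); V <- V + (h/6)(k1 + 2k2 + 2k3 + k4): V^s = 0.9941, V^t = 0.0439

Answer: V^s = 0.9941, V^t = 0.0439


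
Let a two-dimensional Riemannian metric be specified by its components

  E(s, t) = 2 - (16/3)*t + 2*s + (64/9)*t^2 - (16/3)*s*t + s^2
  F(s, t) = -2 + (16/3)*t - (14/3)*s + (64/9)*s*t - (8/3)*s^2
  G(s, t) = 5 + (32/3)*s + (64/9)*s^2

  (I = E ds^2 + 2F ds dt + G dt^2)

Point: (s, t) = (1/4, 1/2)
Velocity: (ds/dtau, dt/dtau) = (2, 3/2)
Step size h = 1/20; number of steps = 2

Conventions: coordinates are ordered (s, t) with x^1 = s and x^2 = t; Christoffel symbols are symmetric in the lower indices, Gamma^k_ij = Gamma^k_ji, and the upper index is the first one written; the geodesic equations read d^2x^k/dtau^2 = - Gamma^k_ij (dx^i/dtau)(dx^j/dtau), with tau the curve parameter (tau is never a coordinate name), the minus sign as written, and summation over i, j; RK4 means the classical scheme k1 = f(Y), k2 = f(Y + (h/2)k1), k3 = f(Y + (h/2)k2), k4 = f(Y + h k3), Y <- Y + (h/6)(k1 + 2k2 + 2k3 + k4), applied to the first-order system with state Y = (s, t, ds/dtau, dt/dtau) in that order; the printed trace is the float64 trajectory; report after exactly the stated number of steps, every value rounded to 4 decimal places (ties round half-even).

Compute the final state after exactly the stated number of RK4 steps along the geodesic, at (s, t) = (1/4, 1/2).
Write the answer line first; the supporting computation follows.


Answer: s = 0.4492, t = 0.6332, ds/dtau = 1.9829, dt/dtau = 1.1882

f(Y) = (ds/dtau, dt/dtau, -Gamma^s_ij Y'^i Y'^j, -Gamma^t_ij Y'^i Y'^j) with the Gammas evaluated at the stage position; h = 0.050000; intermediate values shown to 6 dp
step 0: s = 0.2500, t = 0.5000, ds/dtau = 2.0000, dt/dtau = 1.5000
step 1:
  k1: at (s, t) = (0.250000, 0.500000), (ds/dtau, dt/dtau) = (2.000000, 1.500000); Gamma_sss = -0.010265, Gamma_sst = 0.027374, Gamma_stt = 0.000000, Gamma_tss = -0.328486, Gamma_tst = 0.875962, Gamma_ttt = 0.000000; k1 = (2.000000, 1.500000, -0.123182, -3.941831)
  k2: at (s, t) = (0.300000, 0.537500), (ds/dtau, dt/dtau) = (1.996920, 1.401454); Gamma_sss = -0.015053, Gamma_sst = 0.040140, Gamma_stt = 0.000000, Gamma_tss = -0.316106, Gamma_tst = 0.842950, Gamma_ttt = 0.000000; k2 = (1.996920, 1.401454, -0.164648, -3.457614)
  k3: at (s, t) = (0.299923, 0.535036), (ds/dtau, dt/dtau) = (1.995884, 1.413560); Gamma_sss = -0.014324, Gamma_sst = 0.038198, Gamma_stt = 0.000000, Gamma_tss = -0.316185, Gamma_tst = 0.843159, Gamma_ttt = 0.000000; k3 = (1.995884, 1.413560, -0.158475, -3.498071)
  k4: at (s, t) = (0.349794, 0.570678), (ds/dtau, dt/dtau) = (1.992076, 1.325096); Gamma_sss = -0.017861, Gamma_sst = 0.047629, Gamma_stt = 0.000000, Gamma_tss = -0.304521, Gamma_tst = 0.812056, Gamma_ttt = 0.000000; k4 = (1.992076, 1.325096, -0.180572, -3.078705)
  Y <- Y + (h/6)(k1 + 2k2 + 2k3 + k4): s = 0.3498, t = 0.5705, ds/dtau = 1.9921, dt/dtau = 1.3256
step 2:
  k1: at (s, t) = (0.349814, 0.570459), (ds/dtau, dt/dtau) = (1.992083, 1.325567); Gamma_sss = -0.017798, Gamma_sst = 0.047461, Gamma_stt = 0.000000, Gamma_tss = -0.304523, Gamma_tst = 0.812062, Gamma_ttt = 0.000000; k1 = (1.992083, 1.325567, -0.180027, -3.080258)
  k2: at (s, t) = (0.399616, 0.603599), (ds/dtau, dt/dtau) = (1.987583, 1.248561); Gamma_sss = -0.020109, Gamma_sst = 0.053623, Gamma_stt = 0.000000, Gamma_tss = -0.293580, Gamma_tst = 0.782881, Gamma_ttt = 0.000000; k2 = (1.987583, 1.248561, -0.186705, -2.725839)
  k3: at (s, t) = (0.399504, 0.601673), (ds/dtau, dt/dtau) = (1.987416, 1.257421); Gamma_sss = -0.019635, Gamma_sst = 0.052361, Gamma_stt = 0.000000, Gamma_tss = -0.293662, Gamma_tst = 0.783099, Gamma_ttt = 0.000000; k3 = (1.987416, 1.257421, -0.184144, -2.754045)
  k4: at (s, t) = (0.449185, 0.633330), (ds/dtau, dt/dtau) = (1.982876, 1.187865); Gamma_sss = -0.021243, Gamma_sst = 0.056648, Gamma_stt = 0.000000, Gamma_tss = -0.283406, Gamma_tst = 0.755750, Gamma_ttt = 0.000000; k4 = (1.982876, 1.187865, -0.183333, -2.445874)
  Y <- Y + (h/6)(k1 + 2k2 + 2k3 + k4): s = 0.4492, t = 0.6332, ds/dtau = 1.9829, dt/dtau = 1.1882


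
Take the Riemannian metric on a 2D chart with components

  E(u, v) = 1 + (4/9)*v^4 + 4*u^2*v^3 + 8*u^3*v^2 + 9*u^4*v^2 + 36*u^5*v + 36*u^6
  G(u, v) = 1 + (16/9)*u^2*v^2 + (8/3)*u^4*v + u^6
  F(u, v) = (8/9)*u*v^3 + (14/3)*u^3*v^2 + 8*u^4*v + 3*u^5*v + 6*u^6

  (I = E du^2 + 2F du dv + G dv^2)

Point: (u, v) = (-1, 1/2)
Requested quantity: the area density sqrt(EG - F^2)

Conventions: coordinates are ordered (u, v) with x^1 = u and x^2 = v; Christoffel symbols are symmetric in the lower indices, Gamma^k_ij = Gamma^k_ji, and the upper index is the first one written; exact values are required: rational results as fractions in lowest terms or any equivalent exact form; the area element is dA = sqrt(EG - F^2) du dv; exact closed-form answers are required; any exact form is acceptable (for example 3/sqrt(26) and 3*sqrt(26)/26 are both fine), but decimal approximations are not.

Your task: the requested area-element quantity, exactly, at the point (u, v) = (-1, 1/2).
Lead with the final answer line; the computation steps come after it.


Answer: sqrt(EG - F^2) = sqrt(203)/3

E = 178/9, F = 65/9, G = 34/9; EG - F^2 = 203/9


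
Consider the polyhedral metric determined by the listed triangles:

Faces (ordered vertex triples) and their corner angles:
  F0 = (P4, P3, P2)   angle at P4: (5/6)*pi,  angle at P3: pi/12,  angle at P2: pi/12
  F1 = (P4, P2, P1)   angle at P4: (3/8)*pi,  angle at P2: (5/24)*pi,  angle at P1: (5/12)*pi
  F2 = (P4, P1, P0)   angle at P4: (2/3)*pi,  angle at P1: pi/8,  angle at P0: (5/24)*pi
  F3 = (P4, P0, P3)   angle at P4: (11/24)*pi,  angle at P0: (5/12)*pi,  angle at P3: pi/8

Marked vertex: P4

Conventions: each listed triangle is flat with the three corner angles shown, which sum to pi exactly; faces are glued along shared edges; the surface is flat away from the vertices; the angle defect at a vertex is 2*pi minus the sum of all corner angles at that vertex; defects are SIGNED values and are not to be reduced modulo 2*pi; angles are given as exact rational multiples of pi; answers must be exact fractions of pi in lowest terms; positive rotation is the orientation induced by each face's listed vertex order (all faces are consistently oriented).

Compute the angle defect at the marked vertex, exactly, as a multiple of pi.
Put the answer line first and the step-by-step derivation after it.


Answer: defect(P4) = -pi/3

Sum of corner angles at P4: (7/3)*pi
defect = 2*pi - (7/3)*pi


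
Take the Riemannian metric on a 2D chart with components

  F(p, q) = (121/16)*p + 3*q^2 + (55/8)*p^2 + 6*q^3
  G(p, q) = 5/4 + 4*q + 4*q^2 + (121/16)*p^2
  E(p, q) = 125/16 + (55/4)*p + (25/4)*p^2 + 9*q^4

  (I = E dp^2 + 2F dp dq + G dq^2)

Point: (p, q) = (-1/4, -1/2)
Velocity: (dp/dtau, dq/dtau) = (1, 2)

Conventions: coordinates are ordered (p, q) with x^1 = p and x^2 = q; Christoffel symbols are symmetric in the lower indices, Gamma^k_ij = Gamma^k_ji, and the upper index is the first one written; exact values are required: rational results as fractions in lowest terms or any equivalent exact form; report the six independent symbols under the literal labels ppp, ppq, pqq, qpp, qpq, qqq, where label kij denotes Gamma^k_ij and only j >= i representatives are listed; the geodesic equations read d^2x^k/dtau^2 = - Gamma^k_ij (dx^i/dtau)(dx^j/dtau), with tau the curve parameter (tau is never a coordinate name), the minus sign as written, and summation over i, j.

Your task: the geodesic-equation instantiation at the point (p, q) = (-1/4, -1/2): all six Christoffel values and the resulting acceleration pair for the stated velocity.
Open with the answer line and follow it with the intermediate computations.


Answer: Gamma_ppp = 53873/7029, Gamma_ppq = -35947/14058, Gamma_pqq = 40145/28116, Gamma_qpp = 15538/639, Gamma_qpq = -4975/639, Gamma_qqq = 3689/1278; accelerations (d^2p/dtau^2, d^2q/dtau^2) = (-22124/7029, -3016/639)

E = 341/64, F = -187/128, G = 185/256 at the point
E_p = 85/8, E_q = -9/2, F_p = 33/8, F_q = 3/2, G_p = -121/32, G_q = 0
EG - F^2 = 7029/4096;  g^inv = (4096/7029) * [[185/256, 187/128], [187/128, 341/64]]
first-kind symbols [ij,l] = (1/2)(d_i g_jl + d_j g_il - d_l g_ij): [pp,p] = E_p/2 = 85/16, [pp,q] = F_p - E_q/2 = 51/8, [pq,p] = E_q/2 = -9/4, [pq,q] = G_p/2 = -121/64, [qq,p] = F_q - G_p/2 = 217/64, [qq,q] = G_q/2 = 0
Gamma^p_ij = (G*[ij,p] - F*[ij,q])/(EG - F^2), Gamma^q_ij = (E*[ij,q] - F*[ij,p])/(EG - F^2)
Gamma_ppp = 53873/7029, Gamma_ppq = -35947/14058, Gamma_pqq = 40145/28116, Gamma_qpp = 15538/639, Gamma_qpq = -4975/639, Gamma_qqq = 3689/1278
d^2p/dtau^2 = -(Gamma_ppp*(1)^2 + 2*Gamma_ppq*(1)*(2) + Gamma_pqq*(2)^2) = -22124/7029
d^2q/dtau^2 = -(Gamma_qpp*(1)^2 + 2*Gamma_qpq*(1)*(2) + Gamma_qqq*(2)^2) = -3016/639


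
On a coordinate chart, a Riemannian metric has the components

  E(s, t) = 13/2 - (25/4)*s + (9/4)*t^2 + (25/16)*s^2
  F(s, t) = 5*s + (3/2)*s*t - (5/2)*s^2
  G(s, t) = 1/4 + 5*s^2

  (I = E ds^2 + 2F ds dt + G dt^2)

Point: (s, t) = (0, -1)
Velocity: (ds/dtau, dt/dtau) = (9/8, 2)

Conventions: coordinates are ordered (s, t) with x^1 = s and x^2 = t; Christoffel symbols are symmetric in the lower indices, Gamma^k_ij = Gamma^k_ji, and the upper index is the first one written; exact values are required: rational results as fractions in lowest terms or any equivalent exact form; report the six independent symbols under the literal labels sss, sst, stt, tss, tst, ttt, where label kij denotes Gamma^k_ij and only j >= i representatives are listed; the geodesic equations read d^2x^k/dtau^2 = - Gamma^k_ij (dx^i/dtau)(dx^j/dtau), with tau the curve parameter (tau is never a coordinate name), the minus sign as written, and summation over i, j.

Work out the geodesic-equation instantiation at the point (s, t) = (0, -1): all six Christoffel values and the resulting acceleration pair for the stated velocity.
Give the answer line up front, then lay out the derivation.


Answer: Gamma_sss = -5/14, Gamma_sst = -9/35, Gamma_stt = 0, Gamma_tss = 23, Gamma_tst = 0, Gamma_ttt = 0; accelerations (d^2s/dtau^2, d^2t/dtau^2) = (7209/4480, -1863/64)

E = 35/4, F = 0, G = 1/4 at the point
E_s = -25/4, E_t = -9/2, F_s = 7/2, F_t = 0, G_s = 0, G_t = 0
EG - F^2 = 35/16;  g^inv = (16/35) * [[1/4, 0], [0, 35/4]]
first-kind symbols [ij,l] = (1/2)(d_i g_jl + d_j g_il - d_l g_ij): [ss,s] = E_s/2 = -25/8, [ss,t] = F_s - E_t/2 = 23/4, [st,s] = E_t/2 = -9/4, [st,t] = G_s/2 = 0, [tt,s] = F_t - G_s/2 = 0, [tt,t] = G_t/2 = 0
Gamma^s_ij = (G*[ij,s] - F*[ij,t])/(EG - F^2), Gamma^t_ij = (E*[ij,t] - F*[ij,s])/(EG - F^2)
Gamma_sss = -5/14, Gamma_sst = -9/35, Gamma_stt = 0, Gamma_tss = 23, Gamma_tst = 0, Gamma_ttt = 0
d^2s/dtau^2 = -(Gamma_sss*(9/8)^2 + 2*Gamma_sst*(9/8)*(2) + Gamma_stt*(2)^2) = 7209/4480
d^2t/dtau^2 = -(Gamma_tss*(9/8)^2 + 2*Gamma_tst*(9/8)*(2) + Gamma_ttt*(2)^2) = -1863/64


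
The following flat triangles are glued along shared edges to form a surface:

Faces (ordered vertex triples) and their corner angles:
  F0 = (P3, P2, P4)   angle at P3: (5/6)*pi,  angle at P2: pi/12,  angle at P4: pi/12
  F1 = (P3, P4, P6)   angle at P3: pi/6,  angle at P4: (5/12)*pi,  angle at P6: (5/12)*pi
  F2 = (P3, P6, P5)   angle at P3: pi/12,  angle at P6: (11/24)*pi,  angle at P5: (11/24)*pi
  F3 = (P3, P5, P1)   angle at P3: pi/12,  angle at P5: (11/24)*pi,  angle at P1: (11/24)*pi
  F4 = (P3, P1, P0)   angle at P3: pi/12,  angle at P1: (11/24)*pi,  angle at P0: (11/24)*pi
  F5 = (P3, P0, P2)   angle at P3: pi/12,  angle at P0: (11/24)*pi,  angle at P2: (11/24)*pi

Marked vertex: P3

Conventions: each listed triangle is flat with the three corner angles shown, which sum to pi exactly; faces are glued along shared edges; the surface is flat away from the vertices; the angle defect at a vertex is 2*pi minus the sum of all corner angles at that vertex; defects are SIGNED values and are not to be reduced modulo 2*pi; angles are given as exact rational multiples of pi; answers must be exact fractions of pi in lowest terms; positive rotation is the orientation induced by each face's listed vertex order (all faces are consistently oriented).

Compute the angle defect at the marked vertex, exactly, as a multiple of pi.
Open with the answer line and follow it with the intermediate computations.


Answer: defect(P3) = (2/3)*pi

Sum of corner angles at P3: (4/3)*pi
defect = 2*pi - (4/3)*pi


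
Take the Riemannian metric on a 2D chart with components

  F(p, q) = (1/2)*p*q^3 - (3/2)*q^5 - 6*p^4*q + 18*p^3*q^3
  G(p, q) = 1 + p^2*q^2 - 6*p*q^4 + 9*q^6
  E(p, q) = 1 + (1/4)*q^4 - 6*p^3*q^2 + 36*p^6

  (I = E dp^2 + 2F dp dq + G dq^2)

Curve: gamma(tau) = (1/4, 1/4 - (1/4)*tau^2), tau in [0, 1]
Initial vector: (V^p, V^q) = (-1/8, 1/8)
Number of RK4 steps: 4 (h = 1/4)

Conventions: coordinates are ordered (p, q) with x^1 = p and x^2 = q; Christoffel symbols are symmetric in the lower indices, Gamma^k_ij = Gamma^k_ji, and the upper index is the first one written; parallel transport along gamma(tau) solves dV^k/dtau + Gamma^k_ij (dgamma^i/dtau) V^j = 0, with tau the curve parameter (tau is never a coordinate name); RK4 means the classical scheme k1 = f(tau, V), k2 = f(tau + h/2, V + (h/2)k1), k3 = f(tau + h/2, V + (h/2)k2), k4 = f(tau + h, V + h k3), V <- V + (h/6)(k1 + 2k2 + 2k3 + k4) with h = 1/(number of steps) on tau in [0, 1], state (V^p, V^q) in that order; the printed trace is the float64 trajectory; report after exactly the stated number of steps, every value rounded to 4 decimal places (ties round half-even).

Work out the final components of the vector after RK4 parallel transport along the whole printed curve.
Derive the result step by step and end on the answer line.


gamma'(tau) = (0, -(1/2)*tau); f(tau, V)^k = -Gamma^k_ij(gamma(tau)) gamma'^i(tau) V^j; h = 1/4; intermediate values shown to 6 dp
curve data and Christoffel symbols at the stage parameters:
  tau = 0.000000: gamma = (0.250000, 0.250000), gamma' = (0.000000, 0.000000); Gamma_ppp = 0.070022, Gamma_ppq = -0.015560, Gamma_pqq = 0.019451, Gamma_qpp = -0.017505, Gamma_qpq = 0.003890, Gamma_qqq = -0.004863
  tau = 0.125000: gamma = (0.250000, 0.246094), gamma' = (0.000000, -0.062500); Gamma_ppp = 0.071096, Gamma_ppq = -0.015552, Gamma_pqq = 0.018647, Gamma_qpp = -0.018832, Gamma_qpq = 0.004119, Gamma_qqq = -0.004939
  tau = 0.250000: gamma = (0.250000, 0.234375), gamma' = (0.000000, -0.125000); Gamma_ppp = 0.074214, Gamma_ppq = -0.015461, Gamma_pqq = 0.016122, Gamma_qpp = -0.022359, Gamma_qpq = 0.004658, Gamma_qqq = -0.004857
  tau = 0.375000: gamma = (0.250000, 0.214844), gamma' = (0.000000, -0.187500); Gamma_ppp = 0.079065, Gamma_ppq = -0.015099, Gamma_pqq = 0.011626, Gamma_qpp = -0.026807, Gamma_qpq = 0.005119, Gamma_qqq = -0.003942
  tau = 0.500000: gamma = (0.250000, 0.187500), gamma' = (0.000000, -0.250000); Gamma_ppp = 0.085137, Gamma_ppq = -0.014189, Gamma_pqq = 0.005025, Gamma_qpp = -0.030289, Gamma_qpq = 0.005048, Gamma_qqq = -0.001788
  tau = 0.625000: gamma = (0.250000, 0.152344), gamma' = (0.000000, -0.312500); Gamma_ppp = 0.091726, Gamma_ppq = -0.012421, Gamma_pqq = -0.003353, Gamma_qpp = -0.030684, Gamma_qpq = 0.004155, Gamma_qqq = 0.001122
  tau = 0.750000: gamma = (0.250000, 0.109375), gamma' = (0.000000, -0.375000); Gamma_ppp = 0.097932, Gamma_ppq = -0.009521, Gamma_pqq = -0.012390, Gamma_qpp = -0.026130, Gamma_qpq = 0.002540, Gamma_qqq = 0.003306
  tau = 0.875000: gamma = (0.250000, 0.058594), gamma' = (0.000000, -0.437500); Gamma_ppp = 0.102648, Gamma_ppq = -0.005346, Gamma_pqq = -0.019991, Gamma_qpp = -0.015665, Gamma_qpq = 0.000816, Gamma_qqq = 0.003051
  tau = 1.000000: gamma = (0.250000, 0.000000), gamma' = (0.000000, -0.500000); Gamma_ppp = 0.104550, Gamma_ppq = 0.000000, Gamma_pqq = -0.023233, Gamma_qpp = 0.000000, Gamma_qpq = 0.000000, Gamma_qqq = 0.000000
step 0: V^p = -0.1250, V^q = 0.1250
step 1: k1 = (0.000000, 0.000000), k2 = (0.000267, -0.000071), k3 = (0.000267, -0.000071), k4 = (0.000493, -0.000149); V <- V + (h/6)(k1 + 2k2 + 2k3 + k4): V^p = -0.1249, V^q = 0.1250
step 2: k1 = (0.000493, -0.000149), k2 = (0.000626, -0.000212), k3 = (0.000626, -0.000212), k4 = (0.000600, -0.000213); V <- V + (h/6)(k1 + 2k2 + 2k3 + k4): V^p = -0.1248, V^q = 0.1249
step 3: k1 = (0.000600, -0.000213), k2 = (0.000353, -0.000118), k3 = (0.000353, -0.000118), k4 = (-0.000135, 0.000036); V <- V + (h/6)(k1 + 2k2 + 2k3 + k4): V^p = -0.1247, V^q = 0.1249
step 4: k1 = (-0.000135, 0.000036), k2 = (-0.000801, 0.000122), k3 = (-0.000801, 0.000122), k4 = (-0.001451, 0.000000); V <- V + (h/6)(k1 + 2k2 + 2k3 + k4): V^p = -0.1249, V^q = 0.1249

Answer: V^p = -0.1249, V^q = 0.1249


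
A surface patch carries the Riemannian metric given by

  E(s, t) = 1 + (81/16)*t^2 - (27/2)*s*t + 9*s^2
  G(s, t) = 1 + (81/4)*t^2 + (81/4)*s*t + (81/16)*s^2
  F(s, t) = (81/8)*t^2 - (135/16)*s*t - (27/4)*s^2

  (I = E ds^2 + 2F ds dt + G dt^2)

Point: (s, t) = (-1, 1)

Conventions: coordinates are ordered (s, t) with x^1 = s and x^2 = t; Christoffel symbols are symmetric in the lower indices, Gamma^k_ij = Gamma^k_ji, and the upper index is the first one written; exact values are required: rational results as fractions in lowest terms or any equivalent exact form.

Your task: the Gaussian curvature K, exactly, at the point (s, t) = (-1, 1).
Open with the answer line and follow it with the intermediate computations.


Answer: K = -1188/72361

E = 457/16, F = 189/16, G = 97/16, EG - F^2 = 269/8 at the point
E_s = -63/2, E_t = 189/8, F_s = 81/16, F_t = 459/16, G_s = 81/8, G_t = 81/4
E_tt = 81/8, F_st = -135/16, G_ss = 81/8
K follows from Brioschi's formula, (det M1 - det M2)/(EG - F^2)^2.
M1 = [[-E_tt/2 + F_st - G_ss/2, E_s/2, F_s - E_t/2], [F_t - G_s/2, E, F], [G_t/2, F, G]] = [[-297/16, -63/4, -27/4], [189/8, 457/16, 189/16], [81/8, 189/16, 97/16]]; det M1 = -23517/128
M2 = [[0, E_t/2, G_s/2], [E_t/2, E, F], [G_s/2, F, G]] = [[0, 189/16, 81/16], [189/16, 457/16, 189/16], [81/16, 189/16, 97/16]]; det M2 = -21141/128
det M1 - det M2 = -297/16; K = -297/16 / (269/8)^2 = -1188/72361


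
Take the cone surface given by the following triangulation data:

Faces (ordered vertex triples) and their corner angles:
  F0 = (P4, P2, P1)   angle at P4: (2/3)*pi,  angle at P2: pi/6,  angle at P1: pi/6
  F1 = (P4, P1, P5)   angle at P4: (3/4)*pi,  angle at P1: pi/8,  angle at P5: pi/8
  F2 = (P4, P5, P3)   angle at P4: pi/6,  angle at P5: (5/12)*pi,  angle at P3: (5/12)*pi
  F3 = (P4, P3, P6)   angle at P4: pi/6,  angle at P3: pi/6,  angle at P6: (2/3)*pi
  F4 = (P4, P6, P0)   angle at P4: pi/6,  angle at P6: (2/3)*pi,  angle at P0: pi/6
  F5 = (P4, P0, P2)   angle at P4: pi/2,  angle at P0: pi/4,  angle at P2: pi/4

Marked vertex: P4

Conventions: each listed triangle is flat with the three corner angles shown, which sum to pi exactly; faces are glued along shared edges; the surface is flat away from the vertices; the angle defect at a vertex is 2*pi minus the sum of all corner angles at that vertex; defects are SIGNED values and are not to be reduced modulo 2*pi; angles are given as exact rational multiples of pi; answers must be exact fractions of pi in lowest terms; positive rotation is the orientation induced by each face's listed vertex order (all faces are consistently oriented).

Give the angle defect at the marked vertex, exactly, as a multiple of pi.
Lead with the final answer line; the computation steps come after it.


Answer: defect(P4) = (-5/12)*pi

Sum of corner angles at P4: (29/12)*pi
defect = 2*pi - (29/12)*pi


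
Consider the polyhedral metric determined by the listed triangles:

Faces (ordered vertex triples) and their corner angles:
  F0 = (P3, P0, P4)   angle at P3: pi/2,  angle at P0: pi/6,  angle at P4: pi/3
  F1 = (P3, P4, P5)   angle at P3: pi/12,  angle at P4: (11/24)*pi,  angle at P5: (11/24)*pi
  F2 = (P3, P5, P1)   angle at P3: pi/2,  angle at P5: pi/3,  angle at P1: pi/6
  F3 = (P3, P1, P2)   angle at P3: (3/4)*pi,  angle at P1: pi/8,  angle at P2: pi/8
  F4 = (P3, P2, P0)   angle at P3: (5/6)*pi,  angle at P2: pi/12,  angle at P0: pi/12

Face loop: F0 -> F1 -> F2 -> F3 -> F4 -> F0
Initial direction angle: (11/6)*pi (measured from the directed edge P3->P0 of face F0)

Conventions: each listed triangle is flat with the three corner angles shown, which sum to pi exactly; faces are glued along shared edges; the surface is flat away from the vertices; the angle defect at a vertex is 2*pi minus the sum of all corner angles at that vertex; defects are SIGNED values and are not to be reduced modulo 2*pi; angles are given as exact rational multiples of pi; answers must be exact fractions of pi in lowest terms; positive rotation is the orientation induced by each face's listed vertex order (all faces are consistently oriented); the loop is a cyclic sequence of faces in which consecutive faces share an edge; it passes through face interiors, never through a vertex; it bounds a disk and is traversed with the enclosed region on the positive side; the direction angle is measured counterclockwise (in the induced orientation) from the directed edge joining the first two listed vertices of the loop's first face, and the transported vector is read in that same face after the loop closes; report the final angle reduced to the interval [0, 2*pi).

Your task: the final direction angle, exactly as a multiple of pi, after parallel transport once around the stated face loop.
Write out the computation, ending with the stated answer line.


enclosed vertex P3: corner angles sum to (8/3)*pi, defect = 2*pi - (8/3)*pi = (-2/3)*pi
holonomy = initial angle + sum of enclosed defects (mod 2*pi), positive in the induced orientation
final angle = (11/6)*pi - (2/3)*pi = (7/6)*pi (mod 2*pi)

Answer: final direction angle = (7/6)*pi


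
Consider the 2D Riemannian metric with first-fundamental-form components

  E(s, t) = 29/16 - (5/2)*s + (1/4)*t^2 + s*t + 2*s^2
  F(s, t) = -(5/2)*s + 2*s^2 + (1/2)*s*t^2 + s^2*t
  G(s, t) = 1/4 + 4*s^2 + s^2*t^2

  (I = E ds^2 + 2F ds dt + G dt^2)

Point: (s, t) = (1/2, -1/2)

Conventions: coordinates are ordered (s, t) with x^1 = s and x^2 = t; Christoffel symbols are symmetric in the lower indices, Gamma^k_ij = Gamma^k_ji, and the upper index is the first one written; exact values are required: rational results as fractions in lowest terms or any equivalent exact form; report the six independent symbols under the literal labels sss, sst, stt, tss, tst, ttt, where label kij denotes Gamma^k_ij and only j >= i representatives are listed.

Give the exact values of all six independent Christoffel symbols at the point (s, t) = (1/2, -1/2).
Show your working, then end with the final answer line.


E = 7/8, F = -13/16, G = 21/16 at the point
E_s = -1, E_t = 1/4, F_s = -7/8, F_t = 0, G_s = 17/4, G_t = -1/4
EG - F^2 = 125/256;  g^inv = (256/125) * [[21/16, 13/16], [13/16, 7/8]]
first-kind symbols [ij,l] = (1/2)(d_i g_jl + d_j g_il - d_l g_ij): [ss,s] = E_s/2 = -1/2, [ss,t] = F_s - E_t/2 = -1, [st,s] = E_t/2 = 1/8, [st,t] = G_s/2 = 17/8, [tt,s] = F_t - G_s/2 = -17/8, [tt,t] = G_t/2 = -1/8
Gamma^s_ij = (G*[ij,s] - F*[ij,t])/(EG - F^2), Gamma^t_ij = (E*[ij,t] - F*[ij,s])/(EG - F^2)

Answer: Gamma_sss = -376/125, Gamma_sst = 484/125, Gamma_stt = -148/25, Gamma_tss = -328/125, Gamma_tst = 502/125, Gamma_ttt = -94/25


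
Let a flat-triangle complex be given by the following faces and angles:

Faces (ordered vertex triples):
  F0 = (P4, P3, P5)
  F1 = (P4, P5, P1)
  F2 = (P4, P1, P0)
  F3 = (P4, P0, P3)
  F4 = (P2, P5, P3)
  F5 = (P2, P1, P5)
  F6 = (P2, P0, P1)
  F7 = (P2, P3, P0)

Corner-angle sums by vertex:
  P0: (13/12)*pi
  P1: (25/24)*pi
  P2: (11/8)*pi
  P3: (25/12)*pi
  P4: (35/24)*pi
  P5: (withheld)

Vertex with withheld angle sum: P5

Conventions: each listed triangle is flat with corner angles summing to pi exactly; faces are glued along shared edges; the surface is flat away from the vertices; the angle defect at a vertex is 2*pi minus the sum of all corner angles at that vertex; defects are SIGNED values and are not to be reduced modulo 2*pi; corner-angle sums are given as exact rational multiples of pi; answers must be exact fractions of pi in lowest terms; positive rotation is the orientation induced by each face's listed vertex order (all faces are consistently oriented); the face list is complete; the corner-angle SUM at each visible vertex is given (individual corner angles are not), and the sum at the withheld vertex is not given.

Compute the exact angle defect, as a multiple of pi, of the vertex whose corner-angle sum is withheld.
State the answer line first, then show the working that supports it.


Answer: defect(P5) = (25/24)*pi

V = 6, E = 12, F = 8; chi = V - E + F = 2
Gauss-Bonnet: total defect = 2*pi*chi = 4*pi; visible defects sum to (71/24)*pi


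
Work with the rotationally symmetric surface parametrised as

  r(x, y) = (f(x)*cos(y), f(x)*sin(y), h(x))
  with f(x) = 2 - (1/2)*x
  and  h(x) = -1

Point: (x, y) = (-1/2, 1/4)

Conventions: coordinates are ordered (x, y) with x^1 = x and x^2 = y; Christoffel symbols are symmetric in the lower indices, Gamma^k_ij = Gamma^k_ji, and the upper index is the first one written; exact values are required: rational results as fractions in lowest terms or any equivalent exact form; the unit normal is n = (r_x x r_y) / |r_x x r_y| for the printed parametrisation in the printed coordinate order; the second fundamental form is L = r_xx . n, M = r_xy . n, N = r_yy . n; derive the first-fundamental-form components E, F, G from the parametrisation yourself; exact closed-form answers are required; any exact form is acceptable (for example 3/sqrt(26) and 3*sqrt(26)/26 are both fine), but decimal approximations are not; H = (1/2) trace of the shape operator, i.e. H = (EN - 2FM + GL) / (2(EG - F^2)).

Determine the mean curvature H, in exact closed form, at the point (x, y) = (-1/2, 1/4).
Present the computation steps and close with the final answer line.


f = 9/4, f' = -1/2, f'' = 0, h' = 0, h'' = 0
E = 1/4, F = 0, G = 81/16; answer radicand W^2 = 1/4
unnormalised second-form numerators: l = 0, m = 0, n = 0; L = l/sqrt(1/4), and similarly M = m/sqrt(W^2), N = n/sqrt(W^2)
H = (E*n - 2*F*m + G*l) / (2*(EG - F^2)*sqrt(W^2)); E*n - 2*F*m + G*l = 0, EG - F^2 = 81/64, so H = (0)/sqrt(1/4)

Answer: H = 0
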